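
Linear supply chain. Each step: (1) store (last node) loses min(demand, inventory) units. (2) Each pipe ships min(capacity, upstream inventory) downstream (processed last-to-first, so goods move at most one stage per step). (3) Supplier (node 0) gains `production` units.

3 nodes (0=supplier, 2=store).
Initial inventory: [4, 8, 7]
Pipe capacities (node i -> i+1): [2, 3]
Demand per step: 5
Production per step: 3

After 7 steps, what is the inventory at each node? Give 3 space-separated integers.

Step 1: demand=5,sold=5 ship[1->2]=3 ship[0->1]=2 prod=3 -> inv=[5 7 5]
Step 2: demand=5,sold=5 ship[1->2]=3 ship[0->1]=2 prod=3 -> inv=[6 6 3]
Step 3: demand=5,sold=3 ship[1->2]=3 ship[0->1]=2 prod=3 -> inv=[7 5 3]
Step 4: demand=5,sold=3 ship[1->2]=3 ship[0->1]=2 prod=3 -> inv=[8 4 3]
Step 5: demand=5,sold=3 ship[1->2]=3 ship[0->1]=2 prod=3 -> inv=[9 3 3]
Step 6: demand=5,sold=3 ship[1->2]=3 ship[0->1]=2 prod=3 -> inv=[10 2 3]
Step 7: demand=5,sold=3 ship[1->2]=2 ship[0->1]=2 prod=3 -> inv=[11 2 2]

11 2 2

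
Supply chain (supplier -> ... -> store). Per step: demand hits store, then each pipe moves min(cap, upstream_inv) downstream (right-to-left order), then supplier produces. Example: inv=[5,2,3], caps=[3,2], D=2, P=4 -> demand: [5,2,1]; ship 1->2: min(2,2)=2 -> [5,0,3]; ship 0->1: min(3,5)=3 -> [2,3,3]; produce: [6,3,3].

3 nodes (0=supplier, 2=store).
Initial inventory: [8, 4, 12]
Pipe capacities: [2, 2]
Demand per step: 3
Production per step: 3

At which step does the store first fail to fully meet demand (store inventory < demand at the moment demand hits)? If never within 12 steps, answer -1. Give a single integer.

Step 1: demand=3,sold=3 ship[1->2]=2 ship[0->1]=2 prod=3 -> [9 4 11]
Step 2: demand=3,sold=3 ship[1->2]=2 ship[0->1]=2 prod=3 -> [10 4 10]
Step 3: demand=3,sold=3 ship[1->2]=2 ship[0->1]=2 prod=3 -> [11 4 9]
Step 4: demand=3,sold=3 ship[1->2]=2 ship[0->1]=2 prod=3 -> [12 4 8]
Step 5: demand=3,sold=3 ship[1->2]=2 ship[0->1]=2 prod=3 -> [13 4 7]
Step 6: demand=3,sold=3 ship[1->2]=2 ship[0->1]=2 prod=3 -> [14 4 6]
Step 7: demand=3,sold=3 ship[1->2]=2 ship[0->1]=2 prod=3 -> [15 4 5]
Step 8: demand=3,sold=3 ship[1->2]=2 ship[0->1]=2 prod=3 -> [16 4 4]
Step 9: demand=3,sold=3 ship[1->2]=2 ship[0->1]=2 prod=3 -> [17 4 3]
Step 10: demand=3,sold=3 ship[1->2]=2 ship[0->1]=2 prod=3 -> [18 4 2]
Step 11: demand=3,sold=2 ship[1->2]=2 ship[0->1]=2 prod=3 -> [19 4 2]
Step 12: demand=3,sold=2 ship[1->2]=2 ship[0->1]=2 prod=3 -> [20 4 2]
First stockout at step 11

11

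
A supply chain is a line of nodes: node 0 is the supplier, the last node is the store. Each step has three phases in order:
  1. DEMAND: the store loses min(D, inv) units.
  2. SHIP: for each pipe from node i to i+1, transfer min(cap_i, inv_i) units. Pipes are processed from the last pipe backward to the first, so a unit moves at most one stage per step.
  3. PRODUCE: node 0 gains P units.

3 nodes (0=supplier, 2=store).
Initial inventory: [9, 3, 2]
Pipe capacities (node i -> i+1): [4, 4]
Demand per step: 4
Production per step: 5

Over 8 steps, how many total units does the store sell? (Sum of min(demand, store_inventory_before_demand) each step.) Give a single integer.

Answer: 29

Derivation:
Step 1: sold=2 (running total=2) -> [10 4 3]
Step 2: sold=3 (running total=5) -> [11 4 4]
Step 3: sold=4 (running total=9) -> [12 4 4]
Step 4: sold=4 (running total=13) -> [13 4 4]
Step 5: sold=4 (running total=17) -> [14 4 4]
Step 6: sold=4 (running total=21) -> [15 4 4]
Step 7: sold=4 (running total=25) -> [16 4 4]
Step 8: sold=4 (running total=29) -> [17 4 4]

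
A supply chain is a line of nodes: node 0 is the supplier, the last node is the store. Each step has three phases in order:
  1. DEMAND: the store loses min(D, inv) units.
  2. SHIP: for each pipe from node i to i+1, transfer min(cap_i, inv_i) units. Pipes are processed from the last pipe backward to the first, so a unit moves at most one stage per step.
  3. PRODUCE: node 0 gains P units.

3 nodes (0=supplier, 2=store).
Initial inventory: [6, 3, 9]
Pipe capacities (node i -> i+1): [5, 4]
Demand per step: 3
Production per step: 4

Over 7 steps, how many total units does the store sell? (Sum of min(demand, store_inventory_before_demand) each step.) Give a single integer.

Step 1: sold=3 (running total=3) -> [5 5 9]
Step 2: sold=3 (running total=6) -> [4 6 10]
Step 3: sold=3 (running total=9) -> [4 6 11]
Step 4: sold=3 (running total=12) -> [4 6 12]
Step 5: sold=3 (running total=15) -> [4 6 13]
Step 6: sold=3 (running total=18) -> [4 6 14]
Step 7: sold=3 (running total=21) -> [4 6 15]

Answer: 21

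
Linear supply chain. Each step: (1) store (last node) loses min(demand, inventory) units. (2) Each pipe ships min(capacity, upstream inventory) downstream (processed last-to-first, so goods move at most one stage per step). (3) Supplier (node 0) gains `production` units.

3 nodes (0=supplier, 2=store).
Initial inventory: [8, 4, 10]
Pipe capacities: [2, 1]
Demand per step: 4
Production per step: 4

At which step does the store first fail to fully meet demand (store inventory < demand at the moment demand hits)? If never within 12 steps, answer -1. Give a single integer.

Step 1: demand=4,sold=4 ship[1->2]=1 ship[0->1]=2 prod=4 -> [10 5 7]
Step 2: demand=4,sold=4 ship[1->2]=1 ship[0->1]=2 prod=4 -> [12 6 4]
Step 3: demand=4,sold=4 ship[1->2]=1 ship[0->1]=2 prod=4 -> [14 7 1]
Step 4: demand=4,sold=1 ship[1->2]=1 ship[0->1]=2 prod=4 -> [16 8 1]
Step 5: demand=4,sold=1 ship[1->2]=1 ship[0->1]=2 prod=4 -> [18 9 1]
Step 6: demand=4,sold=1 ship[1->2]=1 ship[0->1]=2 prod=4 -> [20 10 1]
Step 7: demand=4,sold=1 ship[1->2]=1 ship[0->1]=2 prod=4 -> [22 11 1]
Step 8: demand=4,sold=1 ship[1->2]=1 ship[0->1]=2 prod=4 -> [24 12 1]
Step 9: demand=4,sold=1 ship[1->2]=1 ship[0->1]=2 prod=4 -> [26 13 1]
Step 10: demand=4,sold=1 ship[1->2]=1 ship[0->1]=2 prod=4 -> [28 14 1]
Step 11: demand=4,sold=1 ship[1->2]=1 ship[0->1]=2 prod=4 -> [30 15 1]
Step 12: demand=4,sold=1 ship[1->2]=1 ship[0->1]=2 prod=4 -> [32 16 1]
First stockout at step 4

4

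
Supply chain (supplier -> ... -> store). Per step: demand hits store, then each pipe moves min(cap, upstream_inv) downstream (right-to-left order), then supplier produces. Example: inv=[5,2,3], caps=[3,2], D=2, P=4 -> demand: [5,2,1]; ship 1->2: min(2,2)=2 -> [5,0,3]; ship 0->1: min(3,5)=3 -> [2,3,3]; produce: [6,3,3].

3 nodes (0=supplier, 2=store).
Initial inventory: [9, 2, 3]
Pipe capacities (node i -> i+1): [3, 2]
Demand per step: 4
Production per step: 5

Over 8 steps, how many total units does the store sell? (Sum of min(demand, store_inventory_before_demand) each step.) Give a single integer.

Step 1: sold=3 (running total=3) -> [11 3 2]
Step 2: sold=2 (running total=5) -> [13 4 2]
Step 3: sold=2 (running total=7) -> [15 5 2]
Step 4: sold=2 (running total=9) -> [17 6 2]
Step 5: sold=2 (running total=11) -> [19 7 2]
Step 6: sold=2 (running total=13) -> [21 8 2]
Step 7: sold=2 (running total=15) -> [23 9 2]
Step 8: sold=2 (running total=17) -> [25 10 2]

Answer: 17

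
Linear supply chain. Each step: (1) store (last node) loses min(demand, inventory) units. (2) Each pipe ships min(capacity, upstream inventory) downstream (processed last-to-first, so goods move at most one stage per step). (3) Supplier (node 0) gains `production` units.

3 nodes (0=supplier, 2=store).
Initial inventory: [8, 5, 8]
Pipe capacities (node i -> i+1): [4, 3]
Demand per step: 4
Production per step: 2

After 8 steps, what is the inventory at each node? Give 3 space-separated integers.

Step 1: demand=4,sold=4 ship[1->2]=3 ship[0->1]=4 prod=2 -> inv=[6 6 7]
Step 2: demand=4,sold=4 ship[1->2]=3 ship[0->1]=4 prod=2 -> inv=[4 7 6]
Step 3: demand=4,sold=4 ship[1->2]=3 ship[0->1]=4 prod=2 -> inv=[2 8 5]
Step 4: demand=4,sold=4 ship[1->2]=3 ship[0->1]=2 prod=2 -> inv=[2 7 4]
Step 5: demand=4,sold=4 ship[1->2]=3 ship[0->1]=2 prod=2 -> inv=[2 6 3]
Step 6: demand=4,sold=3 ship[1->2]=3 ship[0->1]=2 prod=2 -> inv=[2 5 3]
Step 7: demand=4,sold=3 ship[1->2]=3 ship[0->1]=2 prod=2 -> inv=[2 4 3]
Step 8: demand=4,sold=3 ship[1->2]=3 ship[0->1]=2 prod=2 -> inv=[2 3 3]

2 3 3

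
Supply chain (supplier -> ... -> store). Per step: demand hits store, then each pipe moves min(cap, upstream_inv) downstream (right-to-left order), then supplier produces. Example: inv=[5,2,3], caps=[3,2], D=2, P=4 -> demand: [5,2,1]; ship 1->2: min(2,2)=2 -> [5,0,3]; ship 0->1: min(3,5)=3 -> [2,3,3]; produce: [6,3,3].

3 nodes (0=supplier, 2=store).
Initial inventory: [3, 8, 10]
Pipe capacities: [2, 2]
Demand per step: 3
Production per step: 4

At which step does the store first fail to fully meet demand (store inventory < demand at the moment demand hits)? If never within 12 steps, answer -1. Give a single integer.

Step 1: demand=3,sold=3 ship[1->2]=2 ship[0->1]=2 prod=4 -> [5 8 9]
Step 2: demand=3,sold=3 ship[1->2]=2 ship[0->1]=2 prod=4 -> [7 8 8]
Step 3: demand=3,sold=3 ship[1->2]=2 ship[0->1]=2 prod=4 -> [9 8 7]
Step 4: demand=3,sold=3 ship[1->2]=2 ship[0->1]=2 prod=4 -> [11 8 6]
Step 5: demand=3,sold=3 ship[1->2]=2 ship[0->1]=2 prod=4 -> [13 8 5]
Step 6: demand=3,sold=3 ship[1->2]=2 ship[0->1]=2 prod=4 -> [15 8 4]
Step 7: demand=3,sold=3 ship[1->2]=2 ship[0->1]=2 prod=4 -> [17 8 3]
Step 8: demand=3,sold=3 ship[1->2]=2 ship[0->1]=2 prod=4 -> [19 8 2]
Step 9: demand=3,sold=2 ship[1->2]=2 ship[0->1]=2 prod=4 -> [21 8 2]
Step 10: demand=3,sold=2 ship[1->2]=2 ship[0->1]=2 prod=4 -> [23 8 2]
Step 11: demand=3,sold=2 ship[1->2]=2 ship[0->1]=2 prod=4 -> [25 8 2]
Step 12: demand=3,sold=2 ship[1->2]=2 ship[0->1]=2 prod=4 -> [27 8 2]
First stockout at step 9

9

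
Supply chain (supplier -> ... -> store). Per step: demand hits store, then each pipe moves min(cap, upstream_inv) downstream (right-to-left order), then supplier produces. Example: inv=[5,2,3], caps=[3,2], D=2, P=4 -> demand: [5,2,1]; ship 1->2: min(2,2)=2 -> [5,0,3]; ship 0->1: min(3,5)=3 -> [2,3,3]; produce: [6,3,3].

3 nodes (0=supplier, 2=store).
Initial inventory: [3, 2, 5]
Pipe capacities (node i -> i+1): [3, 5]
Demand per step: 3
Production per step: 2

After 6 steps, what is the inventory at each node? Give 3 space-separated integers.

Step 1: demand=3,sold=3 ship[1->2]=2 ship[0->1]=3 prod=2 -> inv=[2 3 4]
Step 2: demand=3,sold=3 ship[1->2]=3 ship[0->1]=2 prod=2 -> inv=[2 2 4]
Step 3: demand=3,sold=3 ship[1->2]=2 ship[0->1]=2 prod=2 -> inv=[2 2 3]
Step 4: demand=3,sold=3 ship[1->2]=2 ship[0->1]=2 prod=2 -> inv=[2 2 2]
Step 5: demand=3,sold=2 ship[1->2]=2 ship[0->1]=2 prod=2 -> inv=[2 2 2]
Step 6: demand=3,sold=2 ship[1->2]=2 ship[0->1]=2 prod=2 -> inv=[2 2 2]

2 2 2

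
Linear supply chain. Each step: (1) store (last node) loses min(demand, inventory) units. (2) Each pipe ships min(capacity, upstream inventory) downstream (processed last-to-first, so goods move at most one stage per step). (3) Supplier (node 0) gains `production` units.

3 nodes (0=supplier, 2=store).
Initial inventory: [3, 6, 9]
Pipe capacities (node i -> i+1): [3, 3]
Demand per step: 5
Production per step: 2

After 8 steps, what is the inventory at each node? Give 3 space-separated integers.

Step 1: demand=5,sold=5 ship[1->2]=3 ship[0->1]=3 prod=2 -> inv=[2 6 7]
Step 2: demand=5,sold=5 ship[1->2]=3 ship[0->1]=2 prod=2 -> inv=[2 5 5]
Step 3: demand=5,sold=5 ship[1->2]=3 ship[0->1]=2 prod=2 -> inv=[2 4 3]
Step 4: demand=5,sold=3 ship[1->2]=3 ship[0->1]=2 prod=2 -> inv=[2 3 3]
Step 5: demand=5,sold=3 ship[1->2]=3 ship[0->1]=2 prod=2 -> inv=[2 2 3]
Step 6: demand=5,sold=3 ship[1->2]=2 ship[0->1]=2 prod=2 -> inv=[2 2 2]
Step 7: demand=5,sold=2 ship[1->2]=2 ship[0->1]=2 prod=2 -> inv=[2 2 2]
Step 8: demand=5,sold=2 ship[1->2]=2 ship[0->1]=2 prod=2 -> inv=[2 2 2]

2 2 2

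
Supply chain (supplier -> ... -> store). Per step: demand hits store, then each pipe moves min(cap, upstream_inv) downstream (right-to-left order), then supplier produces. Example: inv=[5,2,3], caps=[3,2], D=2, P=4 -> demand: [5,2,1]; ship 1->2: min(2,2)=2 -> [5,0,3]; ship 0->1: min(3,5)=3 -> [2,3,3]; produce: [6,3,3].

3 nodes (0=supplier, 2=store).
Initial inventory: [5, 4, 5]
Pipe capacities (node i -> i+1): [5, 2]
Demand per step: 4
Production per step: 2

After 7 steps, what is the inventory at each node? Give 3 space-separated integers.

Step 1: demand=4,sold=4 ship[1->2]=2 ship[0->1]=5 prod=2 -> inv=[2 7 3]
Step 2: demand=4,sold=3 ship[1->2]=2 ship[0->1]=2 prod=2 -> inv=[2 7 2]
Step 3: demand=4,sold=2 ship[1->2]=2 ship[0->1]=2 prod=2 -> inv=[2 7 2]
Step 4: demand=4,sold=2 ship[1->2]=2 ship[0->1]=2 prod=2 -> inv=[2 7 2]
Step 5: demand=4,sold=2 ship[1->2]=2 ship[0->1]=2 prod=2 -> inv=[2 7 2]
Step 6: demand=4,sold=2 ship[1->2]=2 ship[0->1]=2 prod=2 -> inv=[2 7 2]
Step 7: demand=4,sold=2 ship[1->2]=2 ship[0->1]=2 prod=2 -> inv=[2 7 2]

2 7 2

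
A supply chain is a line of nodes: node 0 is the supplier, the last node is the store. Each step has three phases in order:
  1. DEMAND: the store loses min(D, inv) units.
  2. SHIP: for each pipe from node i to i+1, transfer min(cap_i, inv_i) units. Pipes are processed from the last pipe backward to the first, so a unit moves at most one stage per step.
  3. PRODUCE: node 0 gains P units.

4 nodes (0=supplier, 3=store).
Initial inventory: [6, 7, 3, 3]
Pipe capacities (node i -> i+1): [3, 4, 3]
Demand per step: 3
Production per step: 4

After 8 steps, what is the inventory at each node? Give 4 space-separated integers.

Step 1: demand=3,sold=3 ship[2->3]=3 ship[1->2]=4 ship[0->1]=3 prod=4 -> inv=[7 6 4 3]
Step 2: demand=3,sold=3 ship[2->3]=3 ship[1->2]=4 ship[0->1]=3 prod=4 -> inv=[8 5 5 3]
Step 3: demand=3,sold=3 ship[2->3]=3 ship[1->2]=4 ship[0->1]=3 prod=4 -> inv=[9 4 6 3]
Step 4: demand=3,sold=3 ship[2->3]=3 ship[1->2]=4 ship[0->1]=3 prod=4 -> inv=[10 3 7 3]
Step 5: demand=3,sold=3 ship[2->3]=3 ship[1->2]=3 ship[0->1]=3 prod=4 -> inv=[11 3 7 3]
Step 6: demand=3,sold=3 ship[2->3]=3 ship[1->2]=3 ship[0->1]=3 prod=4 -> inv=[12 3 7 3]
Step 7: demand=3,sold=3 ship[2->3]=3 ship[1->2]=3 ship[0->1]=3 prod=4 -> inv=[13 3 7 3]
Step 8: demand=3,sold=3 ship[2->3]=3 ship[1->2]=3 ship[0->1]=3 prod=4 -> inv=[14 3 7 3]

14 3 7 3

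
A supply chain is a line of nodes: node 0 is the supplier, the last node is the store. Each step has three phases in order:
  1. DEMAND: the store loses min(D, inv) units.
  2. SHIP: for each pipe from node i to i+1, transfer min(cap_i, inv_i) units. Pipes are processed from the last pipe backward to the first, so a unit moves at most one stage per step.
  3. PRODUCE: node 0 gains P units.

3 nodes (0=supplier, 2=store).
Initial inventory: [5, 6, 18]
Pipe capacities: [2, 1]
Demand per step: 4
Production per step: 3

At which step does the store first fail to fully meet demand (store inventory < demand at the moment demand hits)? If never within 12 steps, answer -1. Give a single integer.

Step 1: demand=4,sold=4 ship[1->2]=1 ship[0->1]=2 prod=3 -> [6 7 15]
Step 2: demand=4,sold=4 ship[1->2]=1 ship[0->1]=2 prod=3 -> [7 8 12]
Step 3: demand=4,sold=4 ship[1->2]=1 ship[0->1]=2 prod=3 -> [8 9 9]
Step 4: demand=4,sold=4 ship[1->2]=1 ship[0->1]=2 prod=3 -> [9 10 6]
Step 5: demand=4,sold=4 ship[1->2]=1 ship[0->1]=2 prod=3 -> [10 11 3]
Step 6: demand=4,sold=3 ship[1->2]=1 ship[0->1]=2 prod=3 -> [11 12 1]
Step 7: demand=4,sold=1 ship[1->2]=1 ship[0->1]=2 prod=3 -> [12 13 1]
Step 8: demand=4,sold=1 ship[1->2]=1 ship[0->1]=2 prod=3 -> [13 14 1]
Step 9: demand=4,sold=1 ship[1->2]=1 ship[0->1]=2 prod=3 -> [14 15 1]
Step 10: demand=4,sold=1 ship[1->2]=1 ship[0->1]=2 prod=3 -> [15 16 1]
Step 11: demand=4,sold=1 ship[1->2]=1 ship[0->1]=2 prod=3 -> [16 17 1]
Step 12: demand=4,sold=1 ship[1->2]=1 ship[0->1]=2 prod=3 -> [17 18 1]
First stockout at step 6

6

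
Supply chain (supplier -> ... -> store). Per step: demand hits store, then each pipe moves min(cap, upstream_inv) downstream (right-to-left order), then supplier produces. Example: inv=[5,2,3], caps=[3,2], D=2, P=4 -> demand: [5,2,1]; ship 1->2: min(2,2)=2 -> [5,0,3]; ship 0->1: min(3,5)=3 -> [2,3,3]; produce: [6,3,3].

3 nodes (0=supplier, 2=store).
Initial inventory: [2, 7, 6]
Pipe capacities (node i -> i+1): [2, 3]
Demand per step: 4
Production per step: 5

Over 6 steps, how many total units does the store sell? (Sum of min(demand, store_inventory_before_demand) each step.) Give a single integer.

Step 1: sold=4 (running total=4) -> [5 6 5]
Step 2: sold=4 (running total=8) -> [8 5 4]
Step 3: sold=4 (running total=12) -> [11 4 3]
Step 4: sold=3 (running total=15) -> [14 3 3]
Step 5: sold=3 (running total=18) -> [17 2 3]
Step 6: sold=3 (running total=21) -> [20 2 2]

Answer: 21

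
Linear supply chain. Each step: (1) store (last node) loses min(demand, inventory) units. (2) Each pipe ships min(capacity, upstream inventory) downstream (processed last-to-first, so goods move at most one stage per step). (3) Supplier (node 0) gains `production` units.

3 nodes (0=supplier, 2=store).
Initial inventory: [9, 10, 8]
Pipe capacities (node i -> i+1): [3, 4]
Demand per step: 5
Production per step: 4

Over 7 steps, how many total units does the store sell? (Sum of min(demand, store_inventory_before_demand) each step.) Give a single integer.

Step 1: sold=5 (running total=5) -> [10 9 7]
Step 2: sold=5 (running total=10) -> [11 8 6]
Step 3: sold=5 (running total=15) -> [12 7 5]
Step 4: sold=5 (running total=20) -> [13 6 4]
Step 5: sold=4 (running total=24) -> [14 5 4]
Step 6: sold=4 (running total=28) -> [15 4 4]
Step 7: sold=4 (running total=32) -> [16 3 4]

Answer: 32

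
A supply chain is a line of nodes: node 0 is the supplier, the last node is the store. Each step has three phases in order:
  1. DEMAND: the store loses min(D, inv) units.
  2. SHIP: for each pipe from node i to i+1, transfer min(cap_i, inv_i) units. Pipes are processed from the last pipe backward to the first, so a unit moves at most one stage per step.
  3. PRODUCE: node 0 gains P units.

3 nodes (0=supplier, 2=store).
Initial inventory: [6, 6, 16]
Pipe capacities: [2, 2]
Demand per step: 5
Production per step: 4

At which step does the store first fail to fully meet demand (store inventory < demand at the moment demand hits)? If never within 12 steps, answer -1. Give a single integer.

Step 1: demand=5,sold=5 ship[1->2]=2 ship[0->1]=2 prod=4 -> [8 6 13]
Step 2: demand=5,sold=5 ship[1->2]=2 ship[0->1]=2 prod=4 -> [10 6 10]
Step 3: demand=5,sold=5 ship[1->2]=2 ship[0->1]=2 prod=4 -> [12 6 7]
Step 4: demand=5,sold=5 ship[1->2]=2 ship[0->1]=2 prod=4 -> [14 6 4]
Step 5: demand=5,sold=4 ship[1->2]=2 ship[0->1]=2 prod=4 -> [16 6 2]
Step 6: demand=5,sold=2 ship[1->2]=2 ship[0->1]=2 prod=4 -> [18 6 2]
Step 7: demand=5,sold=2 ship[1->2]=2 ship[0->1]=2 prod=4 -> [20 6 2]
Step 8: demand=5,sold=2 ship[1->2]=2 ship[0->1]=2 prod=4 -> [22 6 2]
Step 9: demand=5,sold=2 ship[1->2]=2 ship[0->1]=2 prod=4 -> [24 6 2]
Step 10: demand=5,sold=2 ship[1->2]=2 ship[0->1]=2 prod=4 -> [26 6 2]
Step 11: demand=5,sold=2 ship[1->2]=2 ship[0->1]=2 prod=4 -> [28 6 2]
Step 12: demand=5,sold=2 ship[1->2]=2 ship[0->1]=2 prod=4 -> [30 6 2]
First stockout at step 5

5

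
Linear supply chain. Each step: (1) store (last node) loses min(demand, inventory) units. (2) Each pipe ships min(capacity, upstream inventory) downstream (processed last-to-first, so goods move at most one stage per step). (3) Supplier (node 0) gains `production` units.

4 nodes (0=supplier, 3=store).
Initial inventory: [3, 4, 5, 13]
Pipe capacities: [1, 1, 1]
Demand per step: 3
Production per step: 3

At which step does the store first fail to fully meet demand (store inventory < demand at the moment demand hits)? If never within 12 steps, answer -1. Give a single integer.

Step 1: demand=3,sold=3 ship[2->3]=1 ship[1->2]=1 ship[0->1]=1 prod=3 -> [5 4 5 11]
Step 2: demand=3,sold=3 ship[2->3]=1 ship[1->2]=1 ship[0->1]=1 prod=3 -> [7 4 5 9]
Step 3: demand=3,sold=3 ship[2->3]=1 ship[1->2]=1 ship[0->1]=1 prod=3 -> [9 4 5 7]
Step 4: demand=3,sold=3 ship[2->3]=1 ship[1->2]=1 ship[0->1]=1 prod=3 -> [11 4 5 5]
Step 5: demand=3,sold=3 ship[2->3]=1 ship[1->2]=1 ship[0->1]=1 prod=3 -> [13 4 5 3]
Step 6: demand=3,sold=3 ship[2->3]=1 ship[1->2]=1 ship[0->1]=1 prod=3 -> [15 4 5 1]
Step 7: demand=3,sold=1 ship[2->3]=1 ship[1->2]=1 ship[0->1]=1 prod=3 -> [17 4 5 1]
Step 8: demand=3,sold=1 ship[2->3]=1 ship[1->2]=1 ship[0->1]=1 prod=3 -> [19 4 5 1]
Step 9: demand=3,sold=1 ship[2->3]=1 ship[1->2]=1 ship[0->1]=1 prod=3 -> [21 4 5 1]
Step 10: demand=3,sold=1 ship[2->3]=1 ship[1->2]=1 ship[0->1]=1 prod=3 -> [23 4 5 1]
Step 11: demand=3,sold=1 ship[2->3]=1 ship[1->2]=1 ship[0->1]=1 prod=3 -> [25 4 5 1]
Step 12: demand=3,sold=1 ship[2->3]=1 ship[1->2]=1 ship[0->1]=1 prod=3 -> [27 4 5 1]
First stockout at step 7

7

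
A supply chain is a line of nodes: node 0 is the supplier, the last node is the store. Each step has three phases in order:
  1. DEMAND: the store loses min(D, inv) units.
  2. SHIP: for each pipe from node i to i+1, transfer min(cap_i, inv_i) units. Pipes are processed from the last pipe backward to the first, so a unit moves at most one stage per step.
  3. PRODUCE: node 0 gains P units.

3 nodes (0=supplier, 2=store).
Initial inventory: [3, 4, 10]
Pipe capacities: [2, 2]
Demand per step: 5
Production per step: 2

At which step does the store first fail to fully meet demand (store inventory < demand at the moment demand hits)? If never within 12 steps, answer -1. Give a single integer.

Step 1: demand=5,sold=5 ship[1->2]=2 ship[0->1]=2 prod=2 -> [3 4 7]
Step 2: demand=5,sold=5 ship[1->2]=2 ship[0->1]=2 prod=2 -> [3 4 4]
Step 3: demand=5,sold=4 ship[1->2]=2 ship[0->1]=2 prod=2 -> [3 4 2]
Step 4: demand=5,sold=2 ship[1->2]=2 ship[0->1]=2 prod=2 -> [3 4 2]
Step 5: demand=5,sold=2 ship[1->2]=2 ship[0->1]=2 prod=2 -> [3 4 2]
Step 6: demand=5,sold=2 ship[1->2]=2 ship[0->1]=2 prod=2 -> [3 4 2]
Step 7: demand=5,sold=2 ship[1->2]=2 ship[0->1]=2 prod=2 -> [3 4 2]
Step 8: demand=5,sold=2 ship[1->2]=2 ship[0->1]=2 prod=2 -> [3 4 2]
Step 9: demand=5,sold=2 ship[1->2]=2 ship[0->1]=2 prod=2 -> [3 4 2]
Step 10: demand=5,sold=2 ship[1->2]=2 ship[0->1]=2 prod=2 -> [3 4 2]
Step 11: demand=5,sold=2 ship[1->2]=2 ship[0->1]=2 prod=2 -> [3 4 2]
Step 12: demand=5,sold=2 ship[1->2]=2 ship[0->1]=2 prod=2 -> [3 4 2]
First stockout at step 3

3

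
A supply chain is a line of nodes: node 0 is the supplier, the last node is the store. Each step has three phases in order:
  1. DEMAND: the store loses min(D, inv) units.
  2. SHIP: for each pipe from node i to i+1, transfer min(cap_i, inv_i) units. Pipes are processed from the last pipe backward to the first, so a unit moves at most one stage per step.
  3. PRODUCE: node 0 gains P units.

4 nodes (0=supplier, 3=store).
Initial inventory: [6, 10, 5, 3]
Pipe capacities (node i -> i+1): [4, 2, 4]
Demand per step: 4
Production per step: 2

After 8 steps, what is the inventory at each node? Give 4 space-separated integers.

Step 1: demand=4,sold=3 ship[2->3]=4 ship[1->2]=2 ship[0->1]=4 prod=2 -> inv=[4 12 3 4]
Step 2: demand=4,sold=4 ship[2->3]=3 ship[1->2]=2 ship[0->1]=4 prod=2 -> inv=[2 14 2 3]
Step 3: demand=4,sold=3 ship[2->3]=2 ship[1->2]=2 ship[0->1]=2 prod=2 -> inv=[2 14 2 2]
Step 4: demand=4,sold=2 ship[2->3]=2 ship[1->2]=2 ship[0->1]=2 prod=2 -> inv=[2 14 2 2]
Step 5: demand=4,sold=2 ship[2->3]=2 ship[1->2]=2 ship[0->1]=2 prod=2 -> inv=[2 14 2 2]
Step 6: demand=4,sold=2 ship[2->3]=2 ship[1->2]=2 ship[0->1]=2 prod=2 -> inv=[2 14 2 2]
Step 7: demand=4,sold=2 ship[2->3]=2 ship[1->2]=2 ship[0->1]=2 prod=2 -> inv=[2 14 2 2]
Step 8: demand=4,sold=2 ship[2->3]=2 ship[1->2]=2 ship[0->1]=2 prod=2 -> inv=[2 14 2 2]

2 14 2 2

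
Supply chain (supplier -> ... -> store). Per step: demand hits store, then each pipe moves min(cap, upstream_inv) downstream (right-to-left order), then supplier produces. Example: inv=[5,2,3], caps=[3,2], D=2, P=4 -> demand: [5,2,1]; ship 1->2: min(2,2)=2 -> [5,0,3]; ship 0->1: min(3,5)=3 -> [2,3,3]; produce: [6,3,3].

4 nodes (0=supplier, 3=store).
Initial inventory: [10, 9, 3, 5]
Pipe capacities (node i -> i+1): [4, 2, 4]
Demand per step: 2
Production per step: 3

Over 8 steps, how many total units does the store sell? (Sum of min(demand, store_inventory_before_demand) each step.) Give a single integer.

Step 1: sold=2 (running total=2) -> [9 11 2 6]
Step 2: sold=2 (running total=4) -> [8 13 2 6]
Step 3: sold=2 (running total=6) -> [7 15 2 6]
Step 4: sold=2 (running total=8) -> [6 17 2 6]
Step 5: sold=2 (running total=10) -> [5 19 2 6]
Step 6: sold=2 (running total=12) -> [4 21 2 6]
Step 7: sold=2 (running total=14) -> [3 23 2 6]
Step 8: sold=2 (running total=16) -> [3 24 2 6]

Answer: 16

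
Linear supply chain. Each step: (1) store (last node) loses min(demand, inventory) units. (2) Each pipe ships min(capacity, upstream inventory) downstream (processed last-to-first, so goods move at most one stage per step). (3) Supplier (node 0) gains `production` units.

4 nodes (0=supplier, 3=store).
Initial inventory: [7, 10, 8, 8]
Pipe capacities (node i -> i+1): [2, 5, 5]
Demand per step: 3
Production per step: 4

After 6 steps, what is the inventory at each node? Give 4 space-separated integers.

Step 1: demand=3,sold=3 ship[2->3]=5 ship[1->2]=5 ship[0->1]=2 prod=4 -> inv=[9 7 8 10]
Step 2: demand=3,sold=3 ship[2->3]=5 ship[1->2]=5 ship[0->1]=2 prod=4 -> inv=[11 4 8 12]
Step 3: demand=3,sold=3 ship[2->3]=5 ship[1->2]=4 ship[0->1]=2 prod=4 -> inv=[13 2 7 14]
Step 4: demand=3,sold=3 ship[2->3]=5 ship[1->2]=2 ship[0->1]=2 prod=4 -> inv=[15 2 4 16]
Step 5: demand=3,sold=3 ship[2->3]=4 ship[1->2]=2 ship[0->1]=2 prod=4 -> inv=[17 2 2 17]
Step 6: demand=3,sold=3 ship[2->3]=2 ship[1->2]=2 ship[0->1]=2 prod=4 -> inv=[19 2 2 16]

19 2 2 16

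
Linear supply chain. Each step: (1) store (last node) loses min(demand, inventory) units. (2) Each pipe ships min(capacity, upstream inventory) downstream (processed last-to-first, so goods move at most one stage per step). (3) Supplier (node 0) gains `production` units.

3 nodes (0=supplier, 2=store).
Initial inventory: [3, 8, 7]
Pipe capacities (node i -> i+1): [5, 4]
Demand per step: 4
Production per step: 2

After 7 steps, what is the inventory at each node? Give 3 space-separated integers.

Step 1: demand=4,sold=4 ship[1->2]=4 ship[0->1]=3 prod=2 -> inv=[2 7 7]
Step 2: demand=4,sold=4 ship[1->2]=4 ship[0->1]=2 prod=2 -> inv=[2 5 7]
Step 3: demand=4,sold=4 ship[1->2]=4 ship[0->1]=2 prod=2 -> inv=[2 3 7]
Step 4: demand=4,sold=4 ship[1->2]=3 ship[0->1]=2 prod=2 -> inv=[2 2 6]
Step 5: demand=4,sold=4 ship[1->2]=2 ship[0->1]=2 prod=2 -> inv=[2 2 4]
Step 6: demand=4,sold=4 ship[1->2]=2 ship[0->1]=2 prod=2 -> inv=[2 2 2]
Step 7: demand=4,sold=2 ship[1->2]=2 ship[0->1]=2 prod=2 -> inv=[2 2 2]

2 2 2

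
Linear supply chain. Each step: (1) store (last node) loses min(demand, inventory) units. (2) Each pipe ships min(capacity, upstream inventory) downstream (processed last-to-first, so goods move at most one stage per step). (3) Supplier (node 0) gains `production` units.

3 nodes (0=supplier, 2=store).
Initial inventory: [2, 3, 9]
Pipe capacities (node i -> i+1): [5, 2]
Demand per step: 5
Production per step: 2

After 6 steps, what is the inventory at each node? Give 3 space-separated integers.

Step 1: demand=5,sold=5 ship[1->2]=2 ship[0->1]=2 prod=2 -> inv=[2 3 6]
Step 2: demand=5,sold=5 ship[1->2]=2 ship[0->1]=2 prod=2 -> inv=[2 3 3]
Step 3: demand=5,sold=3 ship[1->2]=2 ship[0->1]=2 prod=2 -> inv=[2 3 2]
Step 4: demand=5,sold=2 ship[1->2]=2 ship[0->1]=2 prod=2 -> inv=[2 3 2]
Step 5: demand=5,sold=2 ship[1->2]=2 ship[0->1]=2 prod=2 -> inv=[2 3 2]
Step 6: demand=5,sold=2 ship[1->2]=2 ship[0->1]=2 prod=2 -> inv=[2 3 2]

2 3 2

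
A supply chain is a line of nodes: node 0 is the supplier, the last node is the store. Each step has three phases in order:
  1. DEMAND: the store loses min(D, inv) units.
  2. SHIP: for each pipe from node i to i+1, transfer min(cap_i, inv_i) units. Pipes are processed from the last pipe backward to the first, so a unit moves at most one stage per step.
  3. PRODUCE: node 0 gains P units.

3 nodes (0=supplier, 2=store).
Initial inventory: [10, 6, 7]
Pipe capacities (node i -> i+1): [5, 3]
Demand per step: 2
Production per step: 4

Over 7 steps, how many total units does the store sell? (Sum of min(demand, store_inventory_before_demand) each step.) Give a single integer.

Step 1: sold=2 (running total=2) -> [9 8 8]
Step 2: sold=2 (running total=4) -> [8 10 9]
Step 3: sold=2 (running total=6) -> [7 12 10]
Step 4: sold=2 (running total=8) -> [6 14 11]
Step 5: sold=2 (running total=10) -> [5 16 12]
Step 6: sold=2 (running total=12) -> [4 18 13]
Step 7: sold=2 (running total=14) -> [4 19 14]

Answer: 14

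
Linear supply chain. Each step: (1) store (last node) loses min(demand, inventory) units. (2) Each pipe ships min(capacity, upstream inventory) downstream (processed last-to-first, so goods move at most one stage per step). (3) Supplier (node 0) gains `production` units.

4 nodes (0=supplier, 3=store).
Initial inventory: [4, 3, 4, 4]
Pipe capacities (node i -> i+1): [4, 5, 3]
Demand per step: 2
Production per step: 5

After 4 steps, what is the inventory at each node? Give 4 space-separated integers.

Step 1: demand=2,sold=2 ship[2->3]=3 ship[1->2]=3 ship[0->1]=4 prod=5 -> inv=[5 4 4 5]
Step 2: demand=2,sold=2 ship[2->3]=3 ship[1->2]=4 ship[0->1]=4 prod=5 -> inv=[6 4 5 6]
Step 3: demand=2,sold=2 ship[2->3]=3 ship[1->2]=4 ship[0->1]=4 prod=5 -> inv=[7 4 6 7]
Step 4: demand=2,sold=2 ship[2->3]=3 ship[1->2]=4 ship[0->1]=4 prod=5 -> inv=[8 4 7 8]

8 4 7 8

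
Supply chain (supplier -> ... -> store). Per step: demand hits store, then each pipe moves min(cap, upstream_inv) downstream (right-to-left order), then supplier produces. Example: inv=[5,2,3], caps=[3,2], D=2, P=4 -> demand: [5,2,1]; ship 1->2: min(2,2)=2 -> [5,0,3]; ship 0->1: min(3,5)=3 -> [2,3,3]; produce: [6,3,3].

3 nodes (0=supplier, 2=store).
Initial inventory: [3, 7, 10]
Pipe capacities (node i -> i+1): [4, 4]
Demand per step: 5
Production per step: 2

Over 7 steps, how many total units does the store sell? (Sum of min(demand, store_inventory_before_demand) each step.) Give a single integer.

Step 1: sold=5 (running total=5) -> [2 6 9]
Step 2: sold=5 (running total=10) -> [2 4 8]
Step 3: sold=5 (running total=15) -> [2 2 7]
Step 4: sold=5 (running total=20) -> [2 2 4]
Step 5: sold=4 (running total=24) -> [2 2 2]
Step 6: sold=2 (running total=26) -> [2 2 2]
Step 7: sold=2 (running total=28) -> [2 2 2]

Answer: 28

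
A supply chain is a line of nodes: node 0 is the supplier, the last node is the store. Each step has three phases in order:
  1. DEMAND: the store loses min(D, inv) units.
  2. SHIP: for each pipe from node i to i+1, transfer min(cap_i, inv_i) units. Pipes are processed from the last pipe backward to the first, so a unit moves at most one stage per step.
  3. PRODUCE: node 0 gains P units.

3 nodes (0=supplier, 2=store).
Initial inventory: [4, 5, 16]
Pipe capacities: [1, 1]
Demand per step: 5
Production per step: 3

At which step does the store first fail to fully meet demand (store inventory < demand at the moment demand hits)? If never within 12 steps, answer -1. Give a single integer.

Step 1: demand=5,sold=5 ship[1->2]=1 ship[0->1]=1 prod=3 -> [6 5 12]
Step 2: demand=5,sold=5 ship[1->2]=1 ship[0->1]=1 prod=3 -> [8 5 8]
Step 3: demand=5,sold=5 ship[1->2]=1 ship[0->1]=1 prod=3 -> [10 5 4]
Step 4: demand=5,sold=4 ship[1->2]=1 ship[0->1]=1 prod=3 -> [12 5 1]
Step 5: demand=5,sold=1 ship[1->2]=1 ship[0->1]=1 prod=3 -> [14 5 1]
Step 6: demand=5,sold=1 ship[1->2]=1 ship[0->1]=1 prod=3 -> [16 5 1]
Step 7: demand=5,sold=1 ship[1->2]=1 ship[0->1]=1 prod=3 -> [18 5 1]
Step 8: demand=5,sold=1 ship[1->2]=1 ship[0->1]=1 prod=3 -> [20 5 1]
Step 9: demand=5,sold=1 ship[1->2]=1 ship[0->1]=1 prod=3 -> [22 5 1]
Step 10: demand=5,sold=1 ship[1->2]=1 ship[0->1]=1 prod=3 -> [24 5 1]
Step 11: demand=5,sold=1 ship[1->2]=1 ship[0->1]=1 prod=3 -> [26 5 1]
Step 12: demand=5,sold=1 ship[1->2]=1 ship[0->1]=1 prod=3 -> [28 5 1]
First stockout at step 4

4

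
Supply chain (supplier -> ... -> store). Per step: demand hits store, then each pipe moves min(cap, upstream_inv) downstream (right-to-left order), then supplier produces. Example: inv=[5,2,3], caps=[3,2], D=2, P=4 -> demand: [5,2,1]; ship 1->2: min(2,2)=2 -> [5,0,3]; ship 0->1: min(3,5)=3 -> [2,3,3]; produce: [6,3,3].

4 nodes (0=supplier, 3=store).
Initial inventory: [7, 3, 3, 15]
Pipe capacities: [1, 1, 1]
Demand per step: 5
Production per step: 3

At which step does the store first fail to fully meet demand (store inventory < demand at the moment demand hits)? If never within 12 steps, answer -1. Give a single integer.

Step 1: demand=5,sold=5 ship[2->3]=1 ship[1->2]=1 ship[0->1]=1 prod=3 -> [9 3 3 11]
Step 2: demand=5,sold=5 ship[2->3]=1 ship[1->2]=1 ship[0->1]=1 prod=3 -> [11 3 3 7]
Step 3: demand=5,sold=5 ship[2->3]=1 ship[1->2]=1 ship[0->1]=1 prod=3 -> [13 3 3 3]
Step 4: demand=5,sold=3 ship[2->3]=1 ship[1->2]=1 ship[0->1]=1 prod=3 -> [15 3 3 1]
Step 5: demand=5,sold=1 ship[2->3]=1 ship[1->2]=1 ship[0->1]=1 prod=3 -> [17 3 3 1]
Step 6: demand=5,sold=1 ship[2->3]=1 ship[1->2]=1 ship[0->1]=1 prod=3 -> [19 3 3 1]
Step 7: demand=5,sold=1 ship[2->3]=1 ship[1->2]=1 ship[0->1]=1 prod=3 -> [21 3 3 1]
Step 8: demand=5,sold=1 ship[2->3]=1 ship[1->2]=1 ship[0->1]=1 prod=3 -> [23 3 3 1]
Step 9: demand=5,sold=1 ship[2->3]=1 ship[1->2]=1 ship[0->1]=1 prod=3 -> [25 3 3 1]
Step 10: demand=5,sold=1 ship[2->3]=1 ship[1->2]=1 ship[0->1]=1 prod=3 -> [27 3 3 1]
Step 11: demand=5,sold=1 ship[2->3]=1 ship[1->2]=1 ship[0->1]=1 prod=3 -> [29 3 3 1]
Step 12: demand=5,sold=1 ship[2->3]=1 ship[1->2]=1 ship[0->1]=1 prod=3 -> [31 3 3 1]
First stockout at step 4

4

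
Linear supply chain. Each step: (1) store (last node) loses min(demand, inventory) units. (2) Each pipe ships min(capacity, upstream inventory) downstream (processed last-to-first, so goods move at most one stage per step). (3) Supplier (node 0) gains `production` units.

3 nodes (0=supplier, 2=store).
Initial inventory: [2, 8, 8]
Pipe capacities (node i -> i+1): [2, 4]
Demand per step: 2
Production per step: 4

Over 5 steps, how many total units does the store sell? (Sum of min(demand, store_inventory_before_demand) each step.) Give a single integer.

Step 1: sold=2 (running total=2) -> [4 6 10]
Step 2: sold=2 (running total=4) -> [6 4 12]
Step 3: sold=2 (running total=6) -> [8 2 14]
Step 4: sold=2 (running total=8) -> [10 2 14]
Step 5: sold=2 (running total=10) -> [12 2 14]

Answer: 10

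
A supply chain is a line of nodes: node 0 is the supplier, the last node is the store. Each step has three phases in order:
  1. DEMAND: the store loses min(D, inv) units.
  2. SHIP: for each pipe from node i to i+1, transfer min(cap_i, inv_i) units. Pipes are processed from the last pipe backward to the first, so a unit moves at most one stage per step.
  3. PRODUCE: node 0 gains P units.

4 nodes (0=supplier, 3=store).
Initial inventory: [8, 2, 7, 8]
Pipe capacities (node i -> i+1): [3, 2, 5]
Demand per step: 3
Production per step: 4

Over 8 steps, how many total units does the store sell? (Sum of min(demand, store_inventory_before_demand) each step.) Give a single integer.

Answer: 24

Derivation:
Step 1: sold=3 (running total=3) -> [9 3 4 10]
Step 2: sold=3 (running total=6) -> [10 4 2 11]
Step 3: sold=3 (running total=9) -> [11 5 2 10]
Step 4: sold=3 (running total=12) -> [12 6 2 9]
Step 5: sold=3 (running total=15) -> [13 7 2 8]
Step 6: sold=3 (running total=18) -> [14 8 2 7]
Step 7: sold=3 (running total=21) -> [15 9 2 6]
Step 8: sold=3 (running total=24) -> [16 10 2 5]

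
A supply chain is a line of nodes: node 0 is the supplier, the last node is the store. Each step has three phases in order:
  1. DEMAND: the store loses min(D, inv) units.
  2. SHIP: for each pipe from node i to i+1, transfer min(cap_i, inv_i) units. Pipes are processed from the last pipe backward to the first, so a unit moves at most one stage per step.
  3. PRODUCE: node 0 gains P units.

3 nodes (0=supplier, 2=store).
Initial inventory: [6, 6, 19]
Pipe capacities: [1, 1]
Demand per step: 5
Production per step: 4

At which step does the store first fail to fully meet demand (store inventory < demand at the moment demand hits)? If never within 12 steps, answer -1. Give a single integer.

Step 1: demand=5,sold=5 ship[1->2]=1 ship[0->1]=1 prod=4 -> [9 6 15]
Step 2: demand=5,sold=5 ship[1->2]=1 ship[0->1]=1 prod=4 -> [12 6 11]
Step 3: demand=5,sold=5 ship[1->2]=1 ship[0->1]=1 prod=4 -> [15 6 7]
Step 4: demand=5,sold=5 ship[1->2]=1 ship[0->1]=1 prod=4 -> [18 6 3]
Step 5: demand=5,sold=3 ship[1->2]=1 ship[0->1]=1 prod=4 -> [21 6 1]
Step 6: demand=5,sold=1 ship[1->2]=1 ship[0->1]=1 prod=4 -> [24 6 1]
Step 7: demand=5,sold=1 ship[1->2]=1 ship[0->1]=1 prod=4 -> [27 6 1]
Step 8: demand=5,sold=1 ship[1->2]=1 ship[0->1]=1 prod=4 -> [30 6 1]
Step 9: demand=5,sold=1 ship[1->2]=1 ship[0->1]=1 prod=4 -> [33 6 1]
Step 10: demand=5,sold=1 ship[1->2]=1 ship[0->1]=1 prod=4 -> [36 6 1]
Step 11: demand=5,sold=1 ship[1->2]=1 ship[0->1]=1 prod=4 -> [39 6 1]
Step 12: demand=5,sold=1 ship[1->2]=1 ship[0->1]=1 prod=4 -> [42 6 1]
First stockout at step 5

5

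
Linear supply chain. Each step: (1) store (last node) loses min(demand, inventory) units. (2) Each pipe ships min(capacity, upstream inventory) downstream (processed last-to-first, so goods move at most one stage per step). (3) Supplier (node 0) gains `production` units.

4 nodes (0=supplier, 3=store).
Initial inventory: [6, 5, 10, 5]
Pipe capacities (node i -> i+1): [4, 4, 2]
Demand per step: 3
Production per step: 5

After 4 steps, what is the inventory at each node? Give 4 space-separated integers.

Step 1: demand=3,sold=3 ship[2->3]=2 ship[1->2]=4 ship[0->1]=4 prod=5 -> inv=[7 5 12 4]
Step 2: demand=3,sold=3 ship[2->3]=2 ship[1->2]=4 ship[0->1]=4 prod=5 -> inv=[8 5 14 3]
Step 3: demand=3,sold=3 ship[2->3]=2 ship[1->2]=4 ship[0->1]=4 prod=5 -> inv=[9 5 16 2]
Step 4: demand=3,sold=2 ship[2->3]=2 ship[1->2]=4 ship[0->1]=4 prod=5 -> inv=[10 5 18 2]

10 5 18 2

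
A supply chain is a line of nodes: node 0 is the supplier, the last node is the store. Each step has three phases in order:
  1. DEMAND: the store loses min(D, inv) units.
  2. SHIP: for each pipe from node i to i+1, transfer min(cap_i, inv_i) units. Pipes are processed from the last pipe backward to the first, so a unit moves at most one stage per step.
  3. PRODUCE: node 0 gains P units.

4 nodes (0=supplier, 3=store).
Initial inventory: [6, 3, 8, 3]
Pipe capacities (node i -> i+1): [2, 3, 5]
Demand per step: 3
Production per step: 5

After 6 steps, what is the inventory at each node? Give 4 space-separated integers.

Step 1: demand=3,sold=3 ship[2->3]=5 ship[1->2]=3 ship[0->1]=2 prod=5 -> inv=[9 2 6 5]
Step 2: demand=3,sold=3 ship[2->3]=5 ship[1->2]=2 ship[0->1]=2 prod=5 -> inv=[12 2 3 7]
Step 3: demand=3,sold=3 ship[2->3]=3 ship[1->2]=2 ship[0->1]=2 prod=5 -> inv=[15 2 2 7]
Step 4: demand=3,sold=3 ship[2->3]=2 ship[1->2]=2 ship[0->1]=2 prod=5 -> inv=[18 2 2 6]
Step 5: demand=3,sold=3 ship[2->3]=2 ship[1->2]=2 ship[0->1]=2 prod=5 -> inv=[21 2 2 5]
Step 6: demand=3,sold=3 ship[2->3]=2 ship[1->2]=2 ship[0->1]=2 prod=5 -> inv=[24 2 2 4]

24 2 2 4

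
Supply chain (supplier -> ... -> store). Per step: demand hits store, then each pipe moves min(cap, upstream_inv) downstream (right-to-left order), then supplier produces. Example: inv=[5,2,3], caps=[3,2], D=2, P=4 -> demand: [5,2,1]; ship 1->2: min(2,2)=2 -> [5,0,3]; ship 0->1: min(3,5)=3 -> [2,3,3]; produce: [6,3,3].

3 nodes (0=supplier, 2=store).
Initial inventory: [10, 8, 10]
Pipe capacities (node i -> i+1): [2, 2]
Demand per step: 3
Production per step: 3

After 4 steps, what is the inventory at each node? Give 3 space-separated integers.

Step 1: demand=3,sold=3 ship[1->2]=2 ship[0->1]=2 prod=3 -> inv=[11 8 9]
Step 2: demand=3,sold=3 ship[1->2]=2 ship[0->1]=2 prod=3 -> inv=[12 8 8]
Step 3: demand=3,sold=3 ship[1->2]=2 ship[0->1]=2 prod=3 -> inv=[13 8 7]
Step 4: demand=3,sold=3 ship[1->2]=2 ship[0->1]=2 prod=3 -> inv=[14 8 6]

14 8 6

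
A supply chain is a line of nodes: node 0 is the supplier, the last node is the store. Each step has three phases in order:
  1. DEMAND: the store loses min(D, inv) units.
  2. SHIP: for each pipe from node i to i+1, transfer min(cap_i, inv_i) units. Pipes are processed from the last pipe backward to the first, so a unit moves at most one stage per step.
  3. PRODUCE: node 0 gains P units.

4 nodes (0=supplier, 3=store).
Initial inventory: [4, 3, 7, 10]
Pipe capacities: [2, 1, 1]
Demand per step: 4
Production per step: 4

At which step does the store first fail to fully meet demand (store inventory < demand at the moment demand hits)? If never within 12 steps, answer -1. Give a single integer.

Step 1: demand=4,sold=4 ship[2->3]=1 ship[1->2]=1 ship[0->1]=2 prod=4 -> [6 4 7 7]
Step 2: demand=4,sold=4 ship[2->3]=1 ship[1->2]=1 ship[0->1]=2 prod=4 -> [8 5 7 4]
Step 3: demand=4,sold=4 ship[2->3]=1 ship[1->2]=1 ship[0->1]=2 prod=4 -> [10 6 7 1]
Step 4: demand=4,sold=1 ship[2->3]=1 ship[1->2]=1 ship[0->1]=2 prod=4 -> [12 7 7 1]
Step 5: demand=4,sold=1 ship[2->3]=1 ship[1->2]=1 ship[0->1]=2 prod=4 -> [14 8 7 1]
Step 6: demand=4,sold=1 ship[2->3]=1 ship[1->2]=1 ship[0->1]=2 prod=4 -> [16 9 7 1]
Step 7: demand=4,sold=1 ship[2->3]=1 ship[1->2]=1 ship[0->1]=2 prod=4 -> [18 10 7 1]
Step 8: demand=4,sold=1 ship[2->3]=1 ship[1->2]=1 ship[0->1]=2 prod=4 -> [20 11 7 1]
Step 9: demand=4,sold=1 ship[2->3]=1 ship[1->2]=1 ship[0->1]=2 prod=4 -> [22 12 7 1]
Step 10: demand=4,sold=1 ship[2->3]=1 ship[1->2]=1 ship[0->1]=2 prod=4 -> [24 13 7 1]
Step 11: demand=4,sold=1 ship[2->3]=1 ship[1->2]=1 ship[0->1]=2 prod=4 -> [26 14 7 1]
Step 12: demand=4,sold=1 ship[2->3]=1 ship[1->2]=1 ship[0->1]=2 prod=4 -> [28 15 7 1]
First stockout at step 4

4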